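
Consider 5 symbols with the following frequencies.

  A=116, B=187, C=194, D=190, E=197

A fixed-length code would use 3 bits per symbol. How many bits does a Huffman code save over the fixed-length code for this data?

Fixed-length: 3 bits × 884 symbols = 2652 bits.
Huffman merges:
A(116) + B(187) → 303
D(190) + C(194) → 384
E(197) + 303 → 500
384 + 500 → 884
Huffman total = 303 + 384 + 500 + 884 = 2071 bits.
Saving = 2652 − 2071 = 581 bits.

581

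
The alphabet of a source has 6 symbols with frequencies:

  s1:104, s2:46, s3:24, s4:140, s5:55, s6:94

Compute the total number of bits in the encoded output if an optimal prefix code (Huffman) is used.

1121

Build the Huffman tree bottom-up:
s3(24) + s2(46) → 70
s5(55) + 70 → 125
s6(94) + s1(104) → 198
125 + s4(140) → 265
198 + 265 → 463
Each symbol's bit-cost is frequency × depth; summing gives 1121 bits (equivalently 70 + 125 + 198 + 265 + 463).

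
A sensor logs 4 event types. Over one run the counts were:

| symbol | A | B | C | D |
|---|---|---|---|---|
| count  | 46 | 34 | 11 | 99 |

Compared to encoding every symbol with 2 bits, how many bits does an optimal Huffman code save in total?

Fixed-length: 2 bits × 190 symbols = 380 bits.
Huffman merges:
C(11) + B(34) → 45
45 + A(46) → 91
91 + D(99) → 190
Huffman total = 45 + 91 + 190 = 326 bits.
Saving = 380 − 326 = 54 bits.

54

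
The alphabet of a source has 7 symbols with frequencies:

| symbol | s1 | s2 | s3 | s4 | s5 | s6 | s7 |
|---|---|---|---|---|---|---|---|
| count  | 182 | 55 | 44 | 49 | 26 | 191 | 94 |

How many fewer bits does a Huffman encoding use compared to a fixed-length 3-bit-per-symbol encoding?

Fixed-length: 3 bits × 641 symbols = 1923 bits.
Huffman merges:
combine s5(26), s3(44) → 70
combine s4(49), s2(55) → 104
combine 70, s7(94) → 164
combine 104, 164 → 268
combine s1(182), s6(191) → 373
combine 268, 373 → 641
Huffman total = 70 + 104 + 164 + 268 + 373 + 641 = 1620 bits.
Saving = 1923 − 1620 = 303 bits.

303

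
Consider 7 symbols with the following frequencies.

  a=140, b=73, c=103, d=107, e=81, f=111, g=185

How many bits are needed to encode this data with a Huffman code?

2215

Greedily combine the two least-frequent nodes:
combine b(73), e(81) → 154
combine c(103), d(107) → 210
combine f(111), a(140) → 251
combine 154, g(185) → 339
combine 210, 251 → 461
combine 339, 461 → 800
Total encoded bits = sum of merged weights = 154 + 210 + 251 + 339 + 461 + 800 = 2215.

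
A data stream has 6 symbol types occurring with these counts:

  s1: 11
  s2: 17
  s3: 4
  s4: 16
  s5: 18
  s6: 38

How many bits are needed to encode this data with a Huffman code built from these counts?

Merge the two smallest weights repeatedly:
merge s3(4) and s1(11): 15
merge 15 and s4(16): 31
merge s2(17) and s5(18): 35
merge 31 and 35: 66
merge s6(38) and 66: 104
Total encoded bits = sum of merged weights = 15 + 31 + 35 + 66 + 104 = 251.

251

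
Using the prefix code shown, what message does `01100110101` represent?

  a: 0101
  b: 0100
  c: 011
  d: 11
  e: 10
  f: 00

Read left to right; each codeword is recognised as soon as it completes (prefix code):
  011→c | 00→f | 11→d | 0101→a
Decoded message: cfda

cfda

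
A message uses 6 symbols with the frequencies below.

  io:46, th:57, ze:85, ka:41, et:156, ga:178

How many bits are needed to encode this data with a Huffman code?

1355

Build the Huffman tree bottom-up:
merge ka(41) and io(46): 87
merge th(57) and ze(85): 142
merge 87 and 142: 229
merge et(156) and ga(178): 334
merge 229 and 334: 563
The encoded length is the sum of every internal node's weight: 87 + 142 + 229 + 334 + 563 = 1355 bits.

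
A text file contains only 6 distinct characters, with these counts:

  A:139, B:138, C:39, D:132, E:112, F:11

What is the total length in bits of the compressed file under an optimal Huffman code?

Merge the two smallest weights repeatedly:
combine F(11), C(39) → 50
combine 50, E(112) → 162
combine D(132), B(138) → 270
combine A(139), 162 → 301
combine 270, 301 → 571
Total encoded bits = sum of merged weights = 50 + 162 + 270 + 301 + 571 = 1354.

1354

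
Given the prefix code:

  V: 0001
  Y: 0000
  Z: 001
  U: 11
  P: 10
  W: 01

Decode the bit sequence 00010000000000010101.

Read left to right; each codeword is recognised as soon as it completes (prefix code):
  0001→V | 0000→Y | 0000→Y | 0001→V | 01→W | 01→W
Decoded message: VYYVWW

VYYVWW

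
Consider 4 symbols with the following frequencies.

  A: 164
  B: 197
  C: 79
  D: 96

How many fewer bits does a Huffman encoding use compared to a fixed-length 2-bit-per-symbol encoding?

22

Fixed-length: 2 bits × 536 symbols = 1072 bits.
Huffman merges:
C(79) + D(96) → 175
A(164) + 175 → 339
B(197) + 339 → 536
Huffman total = 175 + 339 + 536 = 1050 bits.
Saving = 1072 − 1050 = 22 bits.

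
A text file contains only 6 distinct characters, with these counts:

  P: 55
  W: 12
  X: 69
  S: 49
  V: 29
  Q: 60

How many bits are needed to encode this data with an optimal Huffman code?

Greedily combine the two least-frequent nodes:
W(12) + V(29) → 41
41 + S(49) → 90
P(55) + Q(60) → 115
X(69) + 90 → 159
115 + 159 → 274
Each symbol's bit-cost is frequency × depth; summing gives 679 bits (equivalently 41 + 90 + 115 + 159 + 274).

679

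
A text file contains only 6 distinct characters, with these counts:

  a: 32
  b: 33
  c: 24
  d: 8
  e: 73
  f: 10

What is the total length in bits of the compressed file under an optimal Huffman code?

412

Merge the two smallest weights repeatedly:
combine d(8), f(10) → 18
combine 18, c(24) → 42
combine a(32), b(33) → 65
combine 42, 65 → 107
combine e(73), 107 → 180
Total encoded bits = sum of merged weights = 18 + 42 + 65 + 107 + 180 = 412.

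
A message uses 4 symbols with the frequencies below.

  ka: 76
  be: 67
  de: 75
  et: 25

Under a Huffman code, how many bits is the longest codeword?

2

Merge the two lowest-weight nodes at each step:
merge et(25) and be(67): 92
merge de(75) and ka(76): 151
merge 92 and 151: 243
The rarest symbols sit at the bottom; the longest codeword is 2 bits.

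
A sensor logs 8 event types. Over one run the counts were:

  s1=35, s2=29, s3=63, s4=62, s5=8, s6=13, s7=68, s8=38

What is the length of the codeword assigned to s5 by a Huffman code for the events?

5

Repeatedly merge the two smallest:
merge s5(8) and s6(13): 21
merge 21 and s2(29): 50
merge s1(35) and s8(38): 73
merge 50 and s4(62): 112
merge s3(63) and s7(68): 131
merge 73 and 112: 185
merge 131 and 185: 316
s5's leaf is at depth 5, giving a 5-bit codeword.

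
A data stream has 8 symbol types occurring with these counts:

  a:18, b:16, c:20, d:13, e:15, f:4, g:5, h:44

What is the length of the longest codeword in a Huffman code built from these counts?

4

Merge the two lowest-weight nodes at each step:
f(4) + g(5) → 9
9 + d(13) → 22
e(15) + b(16) → 31
a(18) + c(20) → 38
22 + 31 → 53
38 + h(44) → 82
53 + 82 → 135
The rarest symbols sit at the bottom; the longest codeword is 4 bits.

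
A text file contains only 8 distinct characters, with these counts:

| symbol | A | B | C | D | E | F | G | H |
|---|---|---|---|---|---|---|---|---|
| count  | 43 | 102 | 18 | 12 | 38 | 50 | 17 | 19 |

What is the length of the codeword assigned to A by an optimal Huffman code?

3

Repeatedly merge the two smallest:
combine D(12), G(17) → 29
combine C(18), H(19) → 37
combine 29, 37 → 66
combine E(38), A(43) → 81
combine F(50), 66 → 116
combine 81, B(102) → 183
combine 116, 183 → 299
A's leaf is at depth 3, giving a 3-bit codeword.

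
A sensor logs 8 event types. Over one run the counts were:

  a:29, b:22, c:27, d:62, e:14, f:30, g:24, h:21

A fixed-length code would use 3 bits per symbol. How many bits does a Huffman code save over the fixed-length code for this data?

27

Fixed-length: 3 bits × 229 symbols = 687 bits.
Huffman merges:
merge e(14) and h(21): 35
merge b(22) and g(24): 46
merge c(27) and a(29): 56
merge f(30) and 35: 65
merge 46 and 56: 102
merge d(62) and 65: 127
merge 102 and 127: 229
Huffman total = 35 + 46 + 56 + 65 + 102 + 127 + 229 = 660 bits.
Saving = 687 − 660 = 27 bits.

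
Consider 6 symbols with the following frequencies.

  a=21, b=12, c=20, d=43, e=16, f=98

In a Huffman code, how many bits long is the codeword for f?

1

Huffman merges, smallest pair first:
merge b(12) and e(16): 28
merge c(20) and a(21): 41
merge 28 and 41: 69
merge d(43) and 69: 112
merge f(98) and 112: 210
f is a child of the root — depth 1, so its codeword is a single bit.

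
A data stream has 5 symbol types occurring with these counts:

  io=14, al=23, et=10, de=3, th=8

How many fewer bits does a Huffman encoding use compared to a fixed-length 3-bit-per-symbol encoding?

49

Fixed-length: 3 bits × 58 symbols = 174 bits.
Huffman merges:
combine de(3), th(8) → 11
combine et(10), 11 → 21
combine io(14), 21 → 35
combine al(23), 35 → 58
Huffman total = 11 + 21 + 35 + 58 = 125 bits.
Saving = 174 − 125 = 49 bits.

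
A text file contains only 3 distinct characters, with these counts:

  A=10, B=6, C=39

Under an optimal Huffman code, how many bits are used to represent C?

1

Repeatedly merge the two smallest:
merge B(6) and A(10): 16
merge 16 and C(39): 55
C is a child of the root — depth 1, so its codeword is a single bit.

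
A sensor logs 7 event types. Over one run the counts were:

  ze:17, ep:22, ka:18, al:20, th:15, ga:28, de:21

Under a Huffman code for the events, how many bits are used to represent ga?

2

Repeatedly merge the two smallest:
merge th(15) and ze(17): 32
merge ka(18) and al(20): 38
merge de(21) and ep(22): 43
merge ga(28) and 32: 60
merge 38 and 43: 81
merge 60 and 81: 141
ga's leaf is at depth 2, giving a 2-bit codeword.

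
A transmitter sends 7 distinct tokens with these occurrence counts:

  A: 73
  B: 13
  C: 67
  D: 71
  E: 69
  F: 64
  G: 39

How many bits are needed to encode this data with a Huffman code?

Merge the two smallest weights repeatedly:
B(13) + G(39) → 52
52 + F(64) → 116
C(67) + E(69) → 136
D(71) + A(73) → 144
116 + 136 → 252
144 + 252 → 396
Total encoded bits = sum of merged weights = 52 + 116 + 136 + 144 + 252 + 396 = 1096.

1096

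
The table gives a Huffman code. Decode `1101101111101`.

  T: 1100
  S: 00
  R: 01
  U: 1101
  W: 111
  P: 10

UPWU

Read left to right; each codeword is recognised as soon as it completes (prefix code):
  1101→U | 10→P | 111→W | 1101→U
Decoded message: UPWU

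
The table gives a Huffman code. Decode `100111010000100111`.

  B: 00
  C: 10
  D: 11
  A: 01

Read left to right; each codeword is recognised as soon as it completes (prefix code):
  10→C | 01→A | 11→D | 01→A | 00→B | 00→B | 10→C | 01→A | 11→D
Decoded message: CADABBCAD

CADABBCAD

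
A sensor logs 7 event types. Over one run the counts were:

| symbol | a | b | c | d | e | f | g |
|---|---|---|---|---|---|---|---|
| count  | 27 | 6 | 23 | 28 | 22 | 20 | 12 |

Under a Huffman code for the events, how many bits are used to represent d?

Build the tree from the bottom:
merge b(6) and g(12): 18
merge 18 and f(20): 38
merge e(22) and c(23): 45
merge a(27) and d(28): 55
merge 38 and 45: 83
merge 55 and 83: 138
d sits 2 levels below the root, so its codeword is 2 bits.

2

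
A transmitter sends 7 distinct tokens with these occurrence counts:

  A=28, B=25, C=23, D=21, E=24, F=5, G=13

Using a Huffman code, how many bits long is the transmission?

382

Greedily combine the two least-frequent nodes:
merge F(5) and G(13): 18
merge 18 and D(21): 39
merge C(23) and E(24): 47
merge B(25) and A(28): 53
merge 39 and 47: 86
merge 53 and 86: 139
Total encoded bits = sum of merged weights = 18 + 39 + 47 + 53 + 86 + 139 = 382.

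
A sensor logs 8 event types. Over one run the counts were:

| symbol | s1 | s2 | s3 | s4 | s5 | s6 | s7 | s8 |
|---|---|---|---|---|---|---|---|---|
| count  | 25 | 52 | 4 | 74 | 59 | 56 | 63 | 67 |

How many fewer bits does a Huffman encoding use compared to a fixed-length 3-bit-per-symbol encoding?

Fixed-length: 3 bits × 400 symbols = 1200 bits.
Huffman merges:
merge s3(4) and s1(25): 29
merge 29 and s2(52): 81
merge s6(56) and s5(59): 115
merge s7(63) and s8(67): 130
merge s4(74) and 81: 155
merge 115 and 130: 245
merge 155 and 245: 400
Huffman total = 29 + 81 + 115 + 130 + 155 + 245 + 400 = 1155 bits.
Saving = 1200 − 1155 = 45 bits.

45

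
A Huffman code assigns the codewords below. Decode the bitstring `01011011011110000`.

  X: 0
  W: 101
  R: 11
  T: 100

Read left to right; each codeword is recognised as soon as it completes (prefix code):
  0→X | 101→W | 101→W | 101→W | 11→R | 100→T | 0→X | 0→X
Decoded message: XWWWRTXX

XWWWRTXX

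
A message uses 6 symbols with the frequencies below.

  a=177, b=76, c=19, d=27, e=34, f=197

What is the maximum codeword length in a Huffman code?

Merge the two lowest-weight nodes at each step:
c(19) + d(27) → 46
e(34) + 46 → 80
b(76) + 80 → 156
156 + a(177) → 333
f(197) + 333 → 530
Maximum depth reached is 5.

5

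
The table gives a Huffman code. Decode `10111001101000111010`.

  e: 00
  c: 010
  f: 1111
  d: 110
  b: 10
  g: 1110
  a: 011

Read left to right; each codeword is recognised as soon as it completes (prefix code):
  10→b | 1110→g | 011→a | 010→c | 00→e | 1110→g | 10→b
Decoded message: bgacegb

bgacegb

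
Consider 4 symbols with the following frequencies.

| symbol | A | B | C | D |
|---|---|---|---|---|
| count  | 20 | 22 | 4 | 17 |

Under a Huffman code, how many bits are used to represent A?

Huffman merges, smallest pair first:
combine C(4), D(17) → 21
combine A(20), 21 → 41
combine B(22), 41 → 63
A sits 2 levels below the root, so its codeword is 2 bits.

2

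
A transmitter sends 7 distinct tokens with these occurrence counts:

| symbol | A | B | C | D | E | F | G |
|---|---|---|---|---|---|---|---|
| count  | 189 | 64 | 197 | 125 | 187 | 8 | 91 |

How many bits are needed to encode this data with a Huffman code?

Build the Huffman tree bottom-up:
combine F(8), B(64) → 72
combine 72, G(91) → 163
combine D(125), 163 → 288
combine E(187), A(189) → 376
combine C(197), 288 → 485
combine 376, 485 → 861
Total encoded bits = sum of merged weights = 72 + 163 + 288 + 376 + 485 + 861 = 2245.

2245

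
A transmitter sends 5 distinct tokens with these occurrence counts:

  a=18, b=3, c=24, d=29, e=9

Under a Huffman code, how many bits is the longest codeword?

3

Merge the two lowest-weight nodes at each step:
b(3) + e(9) → 12
12 + a(18) → 30
c(24) + d(29) → 53
30 + 53 → 83
The rarest symbols sit at the bottom; the longest codeword is 3 bits.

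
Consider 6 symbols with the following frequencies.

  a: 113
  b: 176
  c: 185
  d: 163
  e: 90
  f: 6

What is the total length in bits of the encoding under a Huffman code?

Greedily combine the two least-frequent nodes:
combine f(6), e(90) → 96
combine 96, a(113) → 209
combine d(163), b(176) → 339
combine c(185), 209 → 394
combine 339, 394 → 733
The encoded length is the sum of every internal node's weight: 96 + 209 + 339 + 394 + 733 = 1771 bits.

1771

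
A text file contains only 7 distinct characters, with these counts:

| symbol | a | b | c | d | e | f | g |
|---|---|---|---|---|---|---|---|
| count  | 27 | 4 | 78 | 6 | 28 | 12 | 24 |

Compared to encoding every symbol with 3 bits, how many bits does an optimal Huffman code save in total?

124

Fixed-length: 3 bits × 179 symbols = 537 bits.
Huffman merges:
combine b(4), d(6) → 10
combine 10, f(12) → 22
combine 22, g(24) → 46
combine a(27), e(28) → 55
combine 46, 55 → 101
combine c(78), 101 → 179
Huffman total = 10 + 22 + 46 + 55 + 101 + 179 = 413 bits.
Saving = 537 − 413 = 124 bits.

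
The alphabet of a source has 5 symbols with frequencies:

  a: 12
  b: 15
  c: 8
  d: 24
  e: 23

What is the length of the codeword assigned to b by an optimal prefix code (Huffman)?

Build the tree from the bottom:
combine c(8), a(12) → 20
combine b(15), 20 → 35
combine e(23), d(24) → 47
combine 35, 47 → 82
The subtree containing b is merged 2 times, so code length = 2.

2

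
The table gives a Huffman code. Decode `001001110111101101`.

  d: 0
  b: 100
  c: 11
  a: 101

ddbcacaa

Read left to right; each codeword is recognised as soon as it completes (prefix code):
  0→d | 0→d | 100→b | 11→c | 101→a | 11→c | 101→a | 101→a
Decoded message: ddbcacaa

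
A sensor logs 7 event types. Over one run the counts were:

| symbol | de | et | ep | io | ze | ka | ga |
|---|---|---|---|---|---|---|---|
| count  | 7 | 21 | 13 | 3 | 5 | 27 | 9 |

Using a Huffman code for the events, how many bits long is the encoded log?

215

Build the Huffman tree bottom-up:
merge io(3) and ze(5): 8
merge de(7) and 8: 15
merge ga(9) and ep(13): 22
merge 15 and et(21): 36
merge 22 and ka(27): 49
merge 36 and 49: 85
The encoded length is the sum of every internal node's weight: 8 + 15 + 22 + 36 + 49 + 85 = 215 bits.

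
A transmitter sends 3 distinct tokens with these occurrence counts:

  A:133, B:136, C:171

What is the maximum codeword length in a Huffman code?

Merge the two lowest-weight nodes at each step:
combine A(133), B(136) → 269
combine C(171), 269 → 440
The rarest symbols sit at the bottom; the longest codeword is 2 bits.

2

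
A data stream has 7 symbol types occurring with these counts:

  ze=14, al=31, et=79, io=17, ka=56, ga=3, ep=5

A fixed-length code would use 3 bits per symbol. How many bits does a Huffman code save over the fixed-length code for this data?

Fixed-length: 3 bits × 205 symbols = 615 bits.
Huffman merges:
combine ga(3), ep(5) → 8
combine 8, ze(14) → 22
combine io(17), 22 → 39
combine al(31), 39 → 70
combine ka(56), 70 → 126
combine et(79), 126 → 205
Huffman total = 8 + 22 + 39 + 70 + 126 + 205 = 470 bits.
Saving = 615 − 470 = 145 bits.

145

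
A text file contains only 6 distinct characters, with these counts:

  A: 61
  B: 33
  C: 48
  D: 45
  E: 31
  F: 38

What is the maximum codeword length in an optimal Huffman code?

Merge the two lowest-weight nodes at each step:
E(31) + B(33) → 64
F(38) + D(45) → 83
C(48) + A(61) → 109
64 + 83 → 147
109 + 147 → 256
Maximum depth reached is 3.

3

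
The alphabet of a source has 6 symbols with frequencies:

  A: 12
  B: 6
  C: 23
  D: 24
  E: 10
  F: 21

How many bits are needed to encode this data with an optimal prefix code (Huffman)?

Merge the two smallest weights repeatedly:
merge B(6) and E(10): 16
merge A(12) and 16: 28
merge F(21) and C(23): 44
merge D(24) and 28: 52
merge 44 and 52: 96
The encoded length is the sum of every internal node's weight: 16 + 28 + 44 + 52 + 96 = 236 bits.

236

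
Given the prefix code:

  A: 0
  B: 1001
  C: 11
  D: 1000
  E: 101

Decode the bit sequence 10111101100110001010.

ECEBDEA

Read left to right; each codeword is recognised as soon as it completes (prefix code):
  101→E | 11→C | 101→E | 1001→B | 1000→D | 101→E | 0→A
Decoded message: ECEBDEA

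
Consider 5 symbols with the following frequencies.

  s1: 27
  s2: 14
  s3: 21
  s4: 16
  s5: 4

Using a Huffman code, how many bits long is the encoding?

182

Build the Huffman tree bottom-up:
combine s5(4), s2(14) → 18
combine s4(16), 18 → 34
combine s3(21), s1(27) → 48
combine 34, 48 → 82
The encoded length is the sum of every internal node's weight: 18 + 34 + 48 + 82 = 182 bits.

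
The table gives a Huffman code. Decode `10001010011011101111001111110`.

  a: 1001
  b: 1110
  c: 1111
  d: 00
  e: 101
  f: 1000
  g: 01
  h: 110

fedhbcdch

Read left to right; each codeword is recognised as soon as it completes (prefix code):
  1000→f | 101→e | 00→d | 110→h | 1110→b | 1111→c | 00→d | 1111→c | 110→h
Decoded message: fedhbcdch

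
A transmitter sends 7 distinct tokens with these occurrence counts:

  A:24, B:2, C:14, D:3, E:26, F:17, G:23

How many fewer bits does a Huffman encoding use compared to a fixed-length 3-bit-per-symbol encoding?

49

Fixed-length: 3 bits × 109 symbols = 327 bits.
Huffman merges:
merge B(2) and D(3): 5
merge 5 and C(14): 19
merge F(17) and 19: 36
merge G(23) and A(24): 47
merge E(26) and 36: 62
merge 47 and 62: 109
Huffman total = 5 + 19 + 36 + 47 + 62 + 109 = 278 bits.
Saving = 327 − 278 = 49 bits.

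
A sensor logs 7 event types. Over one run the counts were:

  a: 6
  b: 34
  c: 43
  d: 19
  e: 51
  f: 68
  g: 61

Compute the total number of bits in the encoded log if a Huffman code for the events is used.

742

Greedily combine the two least-frequent nodes:
a(6) + d(19) → 25
25 + b(34) → 59
c(43) + e(51) → 94
59 + g(61) → 120
f(68) + 94 → 162
120 + 162 → 282
The encoded length is the sum of every internal node's weight: 25 + 59 + 94 + 120 + 162 + 282 = 742 bits.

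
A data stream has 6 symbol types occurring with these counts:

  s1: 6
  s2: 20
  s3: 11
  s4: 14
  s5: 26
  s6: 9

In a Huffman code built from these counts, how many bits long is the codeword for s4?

Repeatedly merge the two smallest:
merge s1(6) and s6(9): 15
merge s3(11) and s4(14): 25
merge 15 and s2(20): 35
merge 25 and s5(26): 51
merge 35 and 51: 86
s4 sits 3 levels below the root, so its codeword is 3 bits.

3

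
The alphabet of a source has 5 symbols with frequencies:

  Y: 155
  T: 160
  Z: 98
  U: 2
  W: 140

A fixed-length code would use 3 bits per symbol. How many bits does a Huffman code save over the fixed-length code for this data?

455

Fixed-length: 3 bits × 555 symbols = 1665 bits.
Huffman merges:
U(2) + Z(98) → 100
100 + W(140) → 240
Y(155) + T(160) → 315
240 + 315 → 555
Huffman total = 100 + 240 + 315 + 555 = 1210 bits.
Saving = 1665 − 1210 = 455 bits.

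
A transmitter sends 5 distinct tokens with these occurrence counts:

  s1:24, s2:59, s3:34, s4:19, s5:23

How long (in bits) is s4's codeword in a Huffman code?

3

Huffman merges, smallest pair first:
s4(19) + s5(23) → 42
s1(24) + s3(34) → 58
42 + 58 → 100
s2(59) + 100 → 159
s4's leaf is at depth 3, giving a 3-bit codeword.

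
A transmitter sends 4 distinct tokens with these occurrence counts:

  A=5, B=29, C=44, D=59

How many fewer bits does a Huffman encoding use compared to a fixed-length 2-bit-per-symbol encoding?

25

Fixed-length: 2 bits × 137 symbols = 274 bits.
Huffman merges:
A(5) + B(29) → 34
34 + C(44) → 78
D(59) + 78 → 137
Huffman total = 34 + 78 + 137 = 249 bits.
Saving = 274 − 249 = 25 bits.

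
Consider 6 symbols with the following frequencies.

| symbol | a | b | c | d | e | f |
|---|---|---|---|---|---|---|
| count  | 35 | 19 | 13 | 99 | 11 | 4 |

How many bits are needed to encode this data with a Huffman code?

Merge the two smallest weights repeatedly:
merge f(4) and e(11): 15
merge c(13) and 15: 28
merge b(19) and 28: 47
merge a(35) and 47: 82
merge 82 and d(99): 181
Total encoded bits = sum of merged weights = 15 + 28 + 47 + 82 + 181 = 353.

353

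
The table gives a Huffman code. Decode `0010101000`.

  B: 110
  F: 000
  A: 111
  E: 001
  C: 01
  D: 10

ECCF

Read left to right; each codeword is recognised as soon as it completes (prefix code):
  001→E | 01→C | 01→C | 000→F
Decoded message: ECCF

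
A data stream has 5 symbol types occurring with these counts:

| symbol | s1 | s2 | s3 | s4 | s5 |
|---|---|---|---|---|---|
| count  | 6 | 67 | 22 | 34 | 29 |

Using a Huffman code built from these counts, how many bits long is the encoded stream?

334

Merge the two smallest weights repeatedly:
s1(6) + s3(22) → 28
28 + s5(29) → 57
s4(34) + 57 → 91
s2(67) + 91 → 158
The encoded length is the sum of every internal node's weight: 28 + 57 + 91 + 158 = 334 bits.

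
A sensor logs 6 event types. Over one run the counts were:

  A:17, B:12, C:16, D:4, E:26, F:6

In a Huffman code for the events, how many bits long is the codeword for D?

Repeatedly merge the two smallest:
combine D(4), F(6) → 10
combine 10, B(12) → 22
combine C(16), A(17) → 33
combine 22, E(26) → 48
combine 33, 48 → 81
D sits 4 levels below the root, so its codeword is 4 bits.

4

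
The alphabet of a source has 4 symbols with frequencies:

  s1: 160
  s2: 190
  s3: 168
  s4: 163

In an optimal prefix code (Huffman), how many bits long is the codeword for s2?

2

Huffman merges, smallest pair first:
s1(160) + s4(163) → 323
s3(168) + s2(190) → 358
323 + 358 → 681
The subtree containing s2 is merged 2 times, so code length = 2.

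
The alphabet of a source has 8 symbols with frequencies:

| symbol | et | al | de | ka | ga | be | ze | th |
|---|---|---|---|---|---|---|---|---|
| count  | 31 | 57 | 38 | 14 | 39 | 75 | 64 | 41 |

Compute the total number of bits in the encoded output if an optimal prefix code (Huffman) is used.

Merge the two smallest weights repeatedly:
combine ka(14), et(31) → 45
combine de(38), ga(39) → 77
combine th(41), 45 → 86
combine al(57), ze(64) → 121
combine be(75), 77 → 152
combine 86, 121 → 207
combine 152, 207 → 359
Total encoded bits = sum of merged weights = 45 + 77 + 86 + 121 + 152 + 207 + 359 = 1047.

1047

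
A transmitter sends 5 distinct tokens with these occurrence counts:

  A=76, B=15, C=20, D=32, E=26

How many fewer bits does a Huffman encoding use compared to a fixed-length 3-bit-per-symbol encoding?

152

Fixed-length: 3 bits × 169 symbols = 507 bits.
Huffman merges:
B(15) + C(20) → 35
E(26) + D(32) → 58
35 + 58 → 93
A(76) + 93 → 169
Huffman total = 35 + 58 + 93 + 169 = 355 bits.
Saving = 507 − 355 = 152 bits.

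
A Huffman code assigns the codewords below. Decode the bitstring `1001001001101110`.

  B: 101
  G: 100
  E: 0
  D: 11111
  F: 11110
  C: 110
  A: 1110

Read left to right; each codeword is recognised as soon as it completes (prefix code):
  100→G | 100→G | 100→G | 110→C | 1110→A
Decoded message: GGGCA

GGGCA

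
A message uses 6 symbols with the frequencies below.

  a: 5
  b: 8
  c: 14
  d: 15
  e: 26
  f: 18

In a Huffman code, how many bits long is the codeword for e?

Huffman merges, smallest pair first:
a(5) + b(8) → 13
13 + c(14) → 27
d(15) + f(18) → 33
e(26) + 27 → 53
33 + 53 → 86
e sits 2 levels below the root, so its codeword is 2 bits.

2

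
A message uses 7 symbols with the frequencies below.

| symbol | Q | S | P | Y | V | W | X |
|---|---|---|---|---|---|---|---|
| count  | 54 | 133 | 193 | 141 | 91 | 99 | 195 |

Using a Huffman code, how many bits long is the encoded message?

Build the Huffman tree bottom-up:
merge Q(54) and V(91): 145
merge W(99) and S(133): 232
merge Y(141) and 145: 286
merge P(193) and X(195): 388
merge 232 and 286: 518
merge 388 and 518: 906
The encoded length is the sum of every internal node's weight: 145 + 232 + 286 + 388 + 518 + 906 = 2475 bits.

2475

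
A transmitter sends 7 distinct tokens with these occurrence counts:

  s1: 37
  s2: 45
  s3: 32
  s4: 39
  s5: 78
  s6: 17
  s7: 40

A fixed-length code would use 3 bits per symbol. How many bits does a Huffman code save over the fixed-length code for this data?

78

Fixed-length: 3 bits × 288 symbols = 864 bits.
Huffman merges:
combine s6(17), s3(32) → 49
combine s1(37), s4(39) → 76
combine s7(40), s2(45) → 85
combine 49, 76 → 125
combine s5(78), 85 → 163
combine 125, 163 → 288
Huffman total = 49 + 76 + 85 + 125 + 163 + 288 = 786 bits.
Saving = 864 − 786 = 78 bits.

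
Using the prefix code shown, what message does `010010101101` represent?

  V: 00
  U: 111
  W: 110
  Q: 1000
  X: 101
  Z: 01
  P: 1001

Read left to right; each codeword is recognised as soon as it completes (prefix code):
  01→Z | 00→V | 101→X | 01→Z | 101→X
Decoded message: ZVXZX

ZVXZX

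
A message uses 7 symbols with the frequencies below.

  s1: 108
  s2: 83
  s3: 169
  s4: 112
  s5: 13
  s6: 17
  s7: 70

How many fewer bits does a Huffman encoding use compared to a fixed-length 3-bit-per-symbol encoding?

259

Fixed-length: 3 bits × 572 symbols = 1716 bits.
Huffman merges:
merge s5(13) and s6(17): 30
merge 30 and s7(70): 100
merge s2(83) and 100: 183
merge s1(108) and s4(112): 220
merge s3(169) and 183: 352
merge 220 and 352: 572
Huffman total = 30 + 100 + 183 + 220 + 352 + 572 = 1457 bits.
Saving = 1716 − 1457 = 259 bits.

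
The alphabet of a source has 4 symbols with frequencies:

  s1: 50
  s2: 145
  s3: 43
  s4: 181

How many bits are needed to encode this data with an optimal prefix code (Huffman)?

750

Merge the two smallest weights repeatedly:
merge s3(43) and s1(50): 93
merge 93 and s2(145): 238
merge s4(181) and 238: 419
Total encoded bits = sum of merged weights = 93 + 238 + 419 = 750.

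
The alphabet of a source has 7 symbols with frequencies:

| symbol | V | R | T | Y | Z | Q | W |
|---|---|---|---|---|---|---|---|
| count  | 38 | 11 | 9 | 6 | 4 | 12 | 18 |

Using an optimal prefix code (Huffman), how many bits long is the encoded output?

Merge the two smallest weights repeatedly:
merge Z(4) and Y(6): 10
merge T(9) and 10: 19
merge R(11) and Q(12): 23
merge W(18) and 19: 37
merge 23 and 37: 60
merge V(38) and 60: 98
Total encoded bits = sum of merged weights = 10 + 19 + 23 + 37 + 60 + 98 = 247.

247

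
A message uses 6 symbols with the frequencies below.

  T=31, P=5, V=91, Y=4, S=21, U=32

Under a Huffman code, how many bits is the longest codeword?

5

Merge the two lowest-weight nodes at each step:
combine Y(4), P(5) → 9
combine 9, S(21) → 30
combine 30, T(31) → 61
combine U(32), 61 → 93
combine V(91), 93 → 184
The first pair merged (Y, P) ends up deepest, at depth 5.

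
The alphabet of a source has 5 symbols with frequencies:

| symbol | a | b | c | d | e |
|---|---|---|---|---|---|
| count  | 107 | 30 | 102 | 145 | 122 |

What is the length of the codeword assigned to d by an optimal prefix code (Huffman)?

2

Huffman merges, smallest pair first:
b(30) + c(102) → 132
a(107) + e(122) → 229
132 + d(145) → 277
229 + 277 → 506
The subtree containing d is merged 2 times, so code length = 2.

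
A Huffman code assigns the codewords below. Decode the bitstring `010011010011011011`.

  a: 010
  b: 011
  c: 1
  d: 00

ababbb

Read left to right; each codeword is recognised as soon as it completes (prefix code):
  010→a | 011→b | 010→a | 011→b | 011→b | 011→b
Decoded message: ababbb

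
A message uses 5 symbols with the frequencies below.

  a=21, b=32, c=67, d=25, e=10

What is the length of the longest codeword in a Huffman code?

Merge the two lowest-weight nodes at each step:
combine e(10), a(21) → 31
combine d(25), 31 → 56
combine b(32), 56 → 88
combine c(67), 88 → 155
The first pair merged (e, a) ends up deepest, at depth 4.

4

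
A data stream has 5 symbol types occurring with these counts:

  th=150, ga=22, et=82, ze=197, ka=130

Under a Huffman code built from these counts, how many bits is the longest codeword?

Merge the two lowest-weight nodes at each step:
combine ga(22), et(82) → 104
combine 104, ka(130) → 234
combine th(150), ze(197) → 347
combine 234, 347 → 581
The rarest symbols sit at the bottom; the longest codeword is 3 bits.

3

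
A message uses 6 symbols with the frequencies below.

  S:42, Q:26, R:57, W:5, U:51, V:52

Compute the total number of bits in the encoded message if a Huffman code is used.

570

Merge the two smallest weights repeatedly:
W(5) + Q(26) → 31
31 + S(42) → 73
U(51) + V(52) → 103
R(57) + 73 → 130
103 + 130 → 233
The encoded length is the sum of every internal node's weight: 31 + 73 + 103 + 130 + 233 = 570 bits.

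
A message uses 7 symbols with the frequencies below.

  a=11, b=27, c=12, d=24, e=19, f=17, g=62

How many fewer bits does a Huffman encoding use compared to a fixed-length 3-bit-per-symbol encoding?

Fixed-length: 3 bits × 172 symbols = 516 bits.
Huffman merges:
a(11) + c(12) → 23
f(17) + e(19) → 36
23 + d(24) → 47
b(27) + 36 → 63
47 + g(62) → 109
63 + 109 → 172
Huffman total = 23 + 36 + 47 + 63 + 109 + 172 = 450 bits.
Saving = 516 − 450 = 66 bits.

66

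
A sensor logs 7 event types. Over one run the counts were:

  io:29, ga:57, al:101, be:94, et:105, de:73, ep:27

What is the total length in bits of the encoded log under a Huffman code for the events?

Merge the two smallest weights repeatedly:
ep(27) + io(29) → 56
56 + ga(57) → 113
de(73) + be(94) → 167
al(101) + et(105) → 206
113 + 167 → 280
206 + 280 → 486
Each symbol's bit-cost is frequency × depth; summing gives 1308 bits (equivalently 56 + 113 + 167 + 206 + 280 + 486).

1308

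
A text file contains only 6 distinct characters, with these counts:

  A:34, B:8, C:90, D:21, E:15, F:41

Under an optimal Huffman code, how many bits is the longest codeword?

Merge the two lowest-weight nodes at each step:
merge B(8) and E(15): 23
merge D(21) and 23: 44
merge A(34) and F(41): 75
merge 44 and 75: 119
merge C(90) and 119: 209
Maximum depth reached is 4.

4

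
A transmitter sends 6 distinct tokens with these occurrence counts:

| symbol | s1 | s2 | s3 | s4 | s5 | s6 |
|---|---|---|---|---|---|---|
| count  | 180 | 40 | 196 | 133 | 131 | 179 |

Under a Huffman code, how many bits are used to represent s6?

Build the tree from the bottom:
s2(40) + s5(131) → 171
s4(133) + 171 → 304
s6(179) + s1(180) → 359
s3(196) + 304 → 500
359 + 500 → 859
The subtree containing s6 is merged 2 times, so code length = 2.

2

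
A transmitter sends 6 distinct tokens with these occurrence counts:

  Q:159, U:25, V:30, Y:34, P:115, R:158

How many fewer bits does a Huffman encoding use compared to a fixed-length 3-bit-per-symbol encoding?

Fixed-length: 3 bits × 521 symbols = 1563 bits.
Huffman merges:
combine U(25), V(30) → 55
combine Y(34), 55 → 89
combine 89, P(115) → 204
combine R(158), Q(159) → 317
combine 204, 317 → 521
Huffman total = 55 + 89 + 204 + 317 + 521 = 1186 bits.
Saving = 1563 − 1186 = 377 bits.

377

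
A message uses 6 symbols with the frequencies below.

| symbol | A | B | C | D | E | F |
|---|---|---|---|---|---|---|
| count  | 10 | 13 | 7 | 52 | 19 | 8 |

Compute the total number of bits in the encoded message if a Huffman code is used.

Merge the two smallest weights repeatedly:
merge C(7) and F(8): 15
merge A(10) and B(13): 23
merge 15 and E(19): 34
merge 23 and 34: 57
merge D(52) and 57: 109
Total encoded bits = sum of merged weights = 15 + 23 + 34 + 57 + 109 = 238.

238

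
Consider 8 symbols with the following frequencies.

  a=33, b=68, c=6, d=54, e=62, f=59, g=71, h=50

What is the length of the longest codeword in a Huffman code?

4

Merge the two lowest-weight nodes at each step:
merge c(6) and a(33): 39
merge 39 and h(50): 89
merge d(54) and f(59): 113
merge e(62) and b(68): 130
merge g(71) and 89: 160
merge 113 and 130: 243
merge 160 and 243: 403
The first pair merged (c, a) ends up deepest, at depth 4.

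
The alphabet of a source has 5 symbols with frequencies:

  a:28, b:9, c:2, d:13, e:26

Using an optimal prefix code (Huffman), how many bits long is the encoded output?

163

Build the Huffman tree bottom-up:
merge c(2) and b(9): 11
merge 11 and d(13): 24
merge 24 and e(26): 50
merge a(28) and 50: 78
Total encoded bits = sum of merged weights = 11 + 24 + 50 + 78 = 163.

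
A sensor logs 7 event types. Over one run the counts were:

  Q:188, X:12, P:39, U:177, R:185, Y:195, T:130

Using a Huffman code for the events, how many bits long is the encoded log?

Greedily combine the two least-frequent nodes:
combine X(12), P(39) → 51
combine 51, T(130) → 181
combine U(177), 181 → 358
combine R(185), Q(188) → 373
combine Y(195), 358 → 553
combine 373, 553 → 926
Total encoded bits = sum of merged weights = 51 + 181 + 358 + 373 + 553 + 926 = 2442.

2442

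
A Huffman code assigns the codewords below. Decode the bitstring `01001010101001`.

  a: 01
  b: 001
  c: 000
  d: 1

Read left to right; each codeword is recognised as soon as it completes (prefix code):
  01→a | 001→b | 01→a | 01→a | 01→a | 001→b
Decoded message: abaaab

abaaab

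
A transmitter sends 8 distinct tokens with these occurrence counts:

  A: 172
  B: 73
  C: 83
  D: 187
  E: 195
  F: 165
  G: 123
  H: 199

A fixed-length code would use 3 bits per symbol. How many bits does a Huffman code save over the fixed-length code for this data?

Fixed-length: 3 bits × 1197 symbols = 3591 bits.
Huffman merges:
combine B(73), C(83) → 156
combine G(123), 156 → 279
combine F(165), A(172) → 337
combine D(187), E(195) → 382
combine H(199), 279 → 478
combine 337, 382 → 719
combine 478, 719 → 1197
Huffman total = 156 + 279 + 337 + 382 + 478 + 719 + 1197 = 3548 bits.
Saving = 3591 − 3548 = 43 bits.

43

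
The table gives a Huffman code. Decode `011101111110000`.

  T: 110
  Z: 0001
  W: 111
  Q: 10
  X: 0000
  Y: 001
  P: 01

Read left to right; each codeword is recognised as soon as it completes (prefix code):
  01→P | 110→T | 111→W | 111→W | 0000→X
Decoded message: PTWWX

PTWWX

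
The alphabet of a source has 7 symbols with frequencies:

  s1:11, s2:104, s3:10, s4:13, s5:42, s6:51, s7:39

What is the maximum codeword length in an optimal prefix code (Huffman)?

Merge the two lowest-weight nodes at each step:
s3(10) + s1(11) → 21
s4(13) + 21 → 34
34 + s7(39) → 73
s5(42) + s6(51) → 93
73 + 93 → 166
s2(104) + 166 → 270
The first pair merged (s3, s1) ends up deepest, at depth 5.

5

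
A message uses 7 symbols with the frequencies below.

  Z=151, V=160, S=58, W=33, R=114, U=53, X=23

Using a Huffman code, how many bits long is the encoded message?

1516

Merge the two smallest weights repeatedly:
combine X(23), W(33) → 56
combine U(53), 56 → 109
combine S(58), 109 → 167
combine R(114), Z(151) → 265
combine V(160), 167 → 327
combine 265, 327 → 592
Total encoded bits = sum of merged weights = 56 + 109 + 167 + 265 + 327 + 592 = 1516.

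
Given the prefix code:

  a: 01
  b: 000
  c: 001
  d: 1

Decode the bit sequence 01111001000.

adddcb

Read left to right; each codeword is recognised as soon as it completes (prefix code):
  01→a | 1→d | 1→d | 1→d | 001→c | 000→b
Decoded message: adddcb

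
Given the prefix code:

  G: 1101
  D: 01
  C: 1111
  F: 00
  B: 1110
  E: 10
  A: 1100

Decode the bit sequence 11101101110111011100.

BGGGA

Read left to right; each codeword is recognised as soon as it completes (prefix code):
  1110→B | 1101→G | 1101→G | 1101→G | 1100→A
Decoded message: BGGGA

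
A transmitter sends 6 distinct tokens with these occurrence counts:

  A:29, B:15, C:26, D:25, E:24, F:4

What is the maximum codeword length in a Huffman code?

Merge the two lowest-weight nodes at each step:
merge F(4) and B(15): 19
merge 19 and E(24): 43
merge D(25) and C(26): 51
merge A(29) and 43: 72
merge 51 and 72: 123
The rarest symbols sit at the bottom; the longest codeword is 4 bits.

4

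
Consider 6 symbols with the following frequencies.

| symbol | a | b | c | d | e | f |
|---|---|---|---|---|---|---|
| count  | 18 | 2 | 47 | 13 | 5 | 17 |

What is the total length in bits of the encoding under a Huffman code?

219

Merge the two smallest weights repeatedly:
combine b(2), e(5) → 7
combine 7, d(13) → 20
combine f(17), a(18) → 35
combine 20, 35 → 55
combine c(47), 55 → 102
The encoded length is the sum of every internal node's weight: 7 + 20 + 35 + 55 + 102 = 219 bits.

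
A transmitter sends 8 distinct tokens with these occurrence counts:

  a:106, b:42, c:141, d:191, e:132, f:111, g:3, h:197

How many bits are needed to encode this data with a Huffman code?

2577

Greedily combine the two least-frequent nodes:
combine g(3), b(42) → 45
combine 45, a(106) → 151
combine f(111), e(132) → 243
combine c(141), 151 → 292
combine d(191), h(197) → 388
combine 243, 292 → 535
combine 388, 535 → 923
The encoded length is the sum of every internal node's weight: 45 + 151 + 243 + 292 + 388 + 535 + 923 = 2577 bits.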